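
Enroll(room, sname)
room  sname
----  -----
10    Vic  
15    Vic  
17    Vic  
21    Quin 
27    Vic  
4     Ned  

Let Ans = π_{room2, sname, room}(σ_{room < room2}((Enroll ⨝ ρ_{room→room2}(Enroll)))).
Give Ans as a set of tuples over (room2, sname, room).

ρ[room→room2]: schema becomes (room2, sname); tuples unchanged.
Joining Enroll and ρ_{room→room2}(Enroll) on sname yields {(10, Vic, 10), (10, Vic, 15), (10, Vic, 17), (10, Vic, 27), (15, Vic, 10), (15, Vic, 15), (15, Vic, 17), (15, Vic, 27), (17, Vic, 10), (17, Vic, 15), (17, Vic, 17), (17, Vic, 27), (21, Quin, 21), (27, Vic, 10), (27, Vic, 15), (27, Vic, 17), (27, Vic, 27), (4, Ned, 4)}.
Filtering on room < room2 leaves {(10, Vic, 15), (10, Vic, 17), (10, Vic, 27), (15, Vic, 17), (15, Vic, 27), (17, Vic, 27)}.
Projecting to room2, sname, room: {(15, Vic, 10), (17, Vic, 10), (17, Vic, 15), (27, Vic, 10), (27, Vic, 15), (27, Vic, 17)}

{(15, Vic, 10), (17, Vic, 10), (17, Vic, 15), (27, Vic, 10), (27, Vic, 15), (27, Vic, 17)}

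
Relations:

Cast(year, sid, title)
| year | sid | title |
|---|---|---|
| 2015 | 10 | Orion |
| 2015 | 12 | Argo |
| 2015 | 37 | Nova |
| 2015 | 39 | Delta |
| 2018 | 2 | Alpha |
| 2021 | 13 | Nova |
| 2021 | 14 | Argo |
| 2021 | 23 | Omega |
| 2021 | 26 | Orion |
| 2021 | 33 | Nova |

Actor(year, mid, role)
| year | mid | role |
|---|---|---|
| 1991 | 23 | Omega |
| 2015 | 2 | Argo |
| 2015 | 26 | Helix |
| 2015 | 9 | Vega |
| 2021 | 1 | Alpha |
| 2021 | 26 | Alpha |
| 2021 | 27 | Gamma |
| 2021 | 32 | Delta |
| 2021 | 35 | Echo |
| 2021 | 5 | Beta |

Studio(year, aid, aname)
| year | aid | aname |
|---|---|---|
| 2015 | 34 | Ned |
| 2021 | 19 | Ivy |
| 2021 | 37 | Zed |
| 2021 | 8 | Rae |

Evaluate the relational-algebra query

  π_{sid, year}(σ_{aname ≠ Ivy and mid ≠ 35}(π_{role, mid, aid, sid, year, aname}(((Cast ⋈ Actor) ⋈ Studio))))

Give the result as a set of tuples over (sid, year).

{(10, 2015), (12, 2015), (13, 2021), (14, 2021), (23, 2021), (26, 2021), (33, 2021), (37, 2015), (39, 2015)}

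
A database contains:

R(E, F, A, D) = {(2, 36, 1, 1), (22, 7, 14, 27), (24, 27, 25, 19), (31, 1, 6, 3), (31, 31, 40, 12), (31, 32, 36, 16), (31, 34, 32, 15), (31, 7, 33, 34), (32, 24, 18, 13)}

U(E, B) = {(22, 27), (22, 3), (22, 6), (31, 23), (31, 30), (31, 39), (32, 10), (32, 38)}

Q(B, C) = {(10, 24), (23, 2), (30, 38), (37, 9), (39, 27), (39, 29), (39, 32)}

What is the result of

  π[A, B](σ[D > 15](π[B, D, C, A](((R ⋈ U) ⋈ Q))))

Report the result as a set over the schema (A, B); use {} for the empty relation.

{(33, 23), (33, 30), (33, 39), (36, 23), (36, 30), (36, 39)}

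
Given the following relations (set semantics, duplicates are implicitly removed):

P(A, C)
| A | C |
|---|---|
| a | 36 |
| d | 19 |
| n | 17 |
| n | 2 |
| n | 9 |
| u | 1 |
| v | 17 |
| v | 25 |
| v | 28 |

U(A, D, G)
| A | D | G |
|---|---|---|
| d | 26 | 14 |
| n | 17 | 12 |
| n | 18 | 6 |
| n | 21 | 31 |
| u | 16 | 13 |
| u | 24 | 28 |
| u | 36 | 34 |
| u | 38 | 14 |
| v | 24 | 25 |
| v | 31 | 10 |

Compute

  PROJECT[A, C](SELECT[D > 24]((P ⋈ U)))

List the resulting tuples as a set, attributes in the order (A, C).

{(d, 19), (u, 1), (v, 17), (v, 25), (v, 28)}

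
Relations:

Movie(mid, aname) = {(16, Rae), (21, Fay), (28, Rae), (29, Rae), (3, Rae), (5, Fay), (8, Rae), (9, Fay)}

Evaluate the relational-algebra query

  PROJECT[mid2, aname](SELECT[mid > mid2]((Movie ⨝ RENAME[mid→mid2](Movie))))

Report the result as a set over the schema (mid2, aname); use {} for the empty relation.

ρ[mid→mid2]: schema becomes (mid2, aname); tuples unchanged.
Movie ⋈ RENAME[mid→mid2](Movie) (natural join on aname): {(16, Rae, 16), (16, Rae, 28), (16, Rae, 29), (16, Rae, 3), (16, Rae, 8), (21, Fay, 21), (21, Fay, 5), (21, Fay, 9), (28, Rae, 16), (28, Rae, 28), (28, Rae, 29), (28, Rae, 3), (28, Rae, 8), (29, Rae, 16), (29, Rae, 28), (29, Rae, 29), (29, Rae, 3), (29, Rae, 8), (3, Rae, 16), (3, Rae, 28), (3, Rae, 29), (3, Rae, 3), (3, Rae, 8), (5, Fay, 21), (5, Fay, 5), (5, Fay, 9), (8, Rae, 16), (8, Rae, 28), (8, Rae, 29), (8, Rae, 3), (8, Rae, 8), (9, Fay, 21), (9, Fay, 5), (9, Fay, 9)}
Selection mid > mid2: {(16, Rae, 3), (16, Rae, 8), (21, Fay, 5), (21, Fay, 9), (28, Rae, 16), (28, Rae, 3), (28, Rae, 8), (29, Rae, 16), (29, Rae, 28), (29, Rae, 3), (29, Rae, 8), (8, Rae, 3), (9, Fay, 5)}
π_{mid2, aname} gives {(16, Rae), (28, Rae), (3, Rae), (5, Fay), (8, Rae), (9, Fay)} (7 duplicate(s) eliminated).

{(16, Rae), (28, Rae), (3, Rae), (5, Fay), (8, Rae), (9, Fay)}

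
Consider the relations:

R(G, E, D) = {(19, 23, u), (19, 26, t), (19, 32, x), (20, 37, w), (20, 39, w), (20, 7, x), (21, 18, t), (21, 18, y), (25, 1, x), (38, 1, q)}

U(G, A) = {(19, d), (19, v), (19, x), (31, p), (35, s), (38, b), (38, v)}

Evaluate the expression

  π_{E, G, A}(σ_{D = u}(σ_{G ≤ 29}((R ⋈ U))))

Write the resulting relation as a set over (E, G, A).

R ⋈ U (natural join on G): {(19, 23, u, d), (19, 23, u, v), (19, 23, u, x), (19, 26, t, d), (19, 26, t, v), (19, 26, t, x), (19, 32, x, d), (19, 32, x, v), (19, 32, x, x), (38, 1, q, b), (38, 1, q, v)}
Selection G ≤ 29: {(19, 23, u, d), (19, 23, u, v), (19, 23, u, x), (19, 26, t, d), (19, 26, t, v), (19, 26, t, x), (19, 32, x, d), (19, 32, x, v), (19, 32, x, x)}
Selection D = u: {(19, 23, u, d), (19, 23, u, v), (19, 23, u, x)}
Keep only column(s) E, G, A: {(23, 19, d), (23, 19, v), (23, 19, x)}

{(23, 19, d), (23, 19, v), (23, 19, x)}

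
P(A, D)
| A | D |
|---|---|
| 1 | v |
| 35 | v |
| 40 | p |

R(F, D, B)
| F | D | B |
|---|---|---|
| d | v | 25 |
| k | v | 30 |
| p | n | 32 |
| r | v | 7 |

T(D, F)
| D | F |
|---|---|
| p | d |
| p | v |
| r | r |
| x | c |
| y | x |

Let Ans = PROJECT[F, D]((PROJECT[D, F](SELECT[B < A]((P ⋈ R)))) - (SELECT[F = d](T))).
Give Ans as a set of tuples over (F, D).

{(d, v), (k, v), (r, v)}

Natural join on D: {(1, v, d, 25), (1, v, k, 30), (1, v, r, 7), (35, v, d, 25), (35, v, k, 30), (35, v, r, 7)}
σ[B < A]: keep tuples satisfying B < A → {(35, v, d, 25), (35, v, k, 30), (35, v, r, 7)}
π_{D, F} gives {(v, d), (v, k), (v, r)}.
σ[F = d]: keep tuples satisfying F = d → {(p, d)}
Difference: {(v, d), (v, k), (v, r)} with {(p, d)} → {(v, d), (v, k), (v, r)}
π_{F, D} gives {(d, v), (k, v), (r, v)}.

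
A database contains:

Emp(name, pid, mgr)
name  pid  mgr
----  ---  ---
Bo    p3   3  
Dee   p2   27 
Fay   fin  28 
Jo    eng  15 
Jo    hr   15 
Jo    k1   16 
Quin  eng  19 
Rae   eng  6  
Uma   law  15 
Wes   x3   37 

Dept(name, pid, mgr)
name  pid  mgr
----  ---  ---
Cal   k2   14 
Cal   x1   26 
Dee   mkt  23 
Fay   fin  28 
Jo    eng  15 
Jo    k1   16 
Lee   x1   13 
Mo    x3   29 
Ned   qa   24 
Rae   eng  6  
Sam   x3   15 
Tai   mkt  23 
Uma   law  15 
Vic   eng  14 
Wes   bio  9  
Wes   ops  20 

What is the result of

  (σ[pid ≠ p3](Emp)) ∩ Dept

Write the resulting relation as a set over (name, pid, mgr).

Filtering on pid ≠ p3 leaves {(Dee, p2, 27), (Fay, fin, 28), (Jo, eng, 15), (Jo, hr, 15), (Jo, k1, 16), (Quin, eng, 19), (Rae, eng, 6), (Uma, law, 15), (Wes, x3, 37)}.
Taking the intersection: {(Fay, fin, 28), (Jo, eng, 15), (Jo, k1, 16), (Rae, eng, 6), (Uma, law, 15)}

{(Fay, fin, 28), (Jo, eng, 15), (Jo, k1, 16), (Rae, eng, 6), (Uma, law, 15)}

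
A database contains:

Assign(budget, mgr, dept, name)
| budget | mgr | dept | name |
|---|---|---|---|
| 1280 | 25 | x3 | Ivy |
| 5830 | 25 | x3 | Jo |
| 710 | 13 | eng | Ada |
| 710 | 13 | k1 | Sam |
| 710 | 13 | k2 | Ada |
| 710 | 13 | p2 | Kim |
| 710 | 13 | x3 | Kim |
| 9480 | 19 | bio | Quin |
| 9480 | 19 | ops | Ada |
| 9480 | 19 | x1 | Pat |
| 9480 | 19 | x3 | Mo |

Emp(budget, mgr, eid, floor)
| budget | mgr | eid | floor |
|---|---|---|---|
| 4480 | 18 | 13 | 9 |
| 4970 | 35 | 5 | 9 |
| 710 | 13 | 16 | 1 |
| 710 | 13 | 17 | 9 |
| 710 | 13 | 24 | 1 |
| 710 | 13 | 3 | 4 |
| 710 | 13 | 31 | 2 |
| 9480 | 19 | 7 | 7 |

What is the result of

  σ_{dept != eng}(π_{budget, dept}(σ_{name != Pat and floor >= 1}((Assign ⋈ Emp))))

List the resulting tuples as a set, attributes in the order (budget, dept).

{(710, k1), (710, k2), (710, p2), (710, x3), (9480, bio), (9480, ops), (9480, x3)}

Joining Assign and Emp on budget, mgr yields {(710, 13, eng, Ada, 16, 1), (710, 13, eng, Ada, 17, 9), (710, 13, eng, Ada, 24, 1), (710, 13, eng, Ada, 3, 4), (710, 13, eng, Ada, 31, 2), (710, 13, k1, Sam, 16, 1), (710, 13, k1, Sam, 17, 9), (710, 13, k1, Sam, 24, 1), (710, 13, k1, Sam, 3, 4), (710, 13, k1, Sam, 31, 2), (710, 13, k2, Ada, 16, 1), (710, 13, k2, Ada, 17, 9), (710, 13, k2, Ada, 24, 1), (710, 13, k2, Ada, 3, 4), (710, 13, k2, Ada, 31, 2), (710, 13, p2, Kim, 16, 1), (710, 13, p2, Kim, 17, 9), (710, 13, p2, Kim, 24, 1), (710, 13, p2, Kim, 3, 4), (710, 13, p2, Kim, 31, 2), (710, 13, x3, Kim, 16, 1), (710, 13, x3, Kim, 17, 9), (710, 13, x3, Kim, 24, 1), (710, 13, x3, Kim, 3, 4), (710, 13, x3, Kim, 31, 2), (9480, 19, bio, Quin, 7, 7), (9480, 19, ops, Ada, 7, 7), (9480, 19, x1, Pat, 7, 7), (9480, 19, x3, Mo, 7, 7)}.
Apply σ_{name != Pat and floor >= 1}; surviving tuples: {(710, 13, eng, Ada, 16, 1), (710, 13, eng, Ada, 17, 9), (710, 13, eng, Ada, 24, 1), (710, 13, eng, Ada, 3, 4), (710, 13, eng, Ada, 31, 2), (710, 13, k1, Sam, 16, 1), (710, 13, k1, Sam, 17, 9), (710, 13, k1, Sam, 24, 1), (710, 13, k1, Sam, 3, 4), (710, 13, k1, Sam, 31, 2), (710, 13, k2, Ada, 16, 1), (710, 13, k2, Ada, 17, 9), (710, 13, k2, Ada, 24, 1), (710, 13, k2, Ada, 3, 4), (710, 13, k2, Ada, 31, 2), (710, 13, p2, Kim, 16, 1), (710, 13, p2, Kim, 17, 9), (710, 13, p2, Kim, 24, 1), (710, 13, p2, Kim, 3, 4), (710, 13, p2, Kim, 31, 2), (710, 13, x3, Kim, 16, 1), (710, 13, x3, Kim, 17, 9), (710, 13, x3, Kim, 24, 1), (710, 13, x3, Kim, 3, 4), (710, 13, x3, Kim, 31, 2), (9480, 19, bio, Quin, 7, 7), (9480, 19, ops, Ada, 7, 7), (9480, 19, x3, Mo, 7, 7)}
Projecting to budget, dept (20 duplicate(s) eliminated): {(710, eng), (710, k1), (710, k2), (710, p2), (710, x3), (9480, bio), (9480, ops), (9480, x3)}
Apply σ_{dept != eng}; surviving tuples: {(710, k1), (710, k2), (710, p2), (710, x3), (9480, bio), (9480, ops), (9480, x3)}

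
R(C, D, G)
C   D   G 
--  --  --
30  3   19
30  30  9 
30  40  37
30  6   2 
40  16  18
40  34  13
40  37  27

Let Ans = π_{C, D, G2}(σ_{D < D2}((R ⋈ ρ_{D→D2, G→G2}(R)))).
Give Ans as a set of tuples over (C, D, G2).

{(30, 3, 2), (30, 3, 37), (30, 3, 9), (30, 30, 37), (30, 6, 37), (30, 6, 9), (40, 16, 13), (40, 16, 27), (40, 34, 27)}

ρ[D→D2, G→G2]: schema becomes (C, D2, G2); tuples unchanged.
Joining R and ρ_{D→D2, G→G2}(R) on C yields {(30, 3, 19, 3, 19), (30, 3, 19, 30, 9), (30, 3, 19, 40, 37), (30, 3, 19, 6, 2), (30, 30, 9, 3, 19), (30, 30, 9, 30, 9), (30, 30, 9, 40, 37), (30, 30, 9, 6, 2), (30, 40, 37, 3, 19), (30, 40, 37, 30, 9), (30, 40, 37, 40, 37), (30, 40, 37, 6, 2), (30, 6, 2, 3, 19), (30, 6, 2, 30, 9), (30, 6, 2, 40, 37), (30, 6, 2, 6, 2), (40, 16, 18, 16, 18), (40, 16, 18, 34, 13), (40, 16, 18, 37, 27), (40, 34, 13, 16, 18), (40, 34, 13, 34, 13), (40, 34, 13, 37, 27), (40, 37, 27, 16, 18), (40, 37, 27, 34, 13), (40, 37, 27, 37, 27)}.
σ[D < D2]: keep tuples satisfying D < D2 → {(30, 3, 19, 30, 9), (30, 3, 19, 40, 37), (30, 3, 19, 6, 2), (30, 30, 9, 40, 37), (30, 6, 2, 30, 9), (30, 6, 2, 40, 37), (40, 16, 18, 34, 13), (40, 16, 18, 37, 27), (40, 34, 13, 37, 27)}
Keep only column(s) C, D, G2: {(30, 3, 2), (30, 3, 37), (30, 3, 9), (30, 30, 37), (30, 6, 37), (30, 6, 9), (40, 16, 13), (40, 16, 27), (40, 34, 27)}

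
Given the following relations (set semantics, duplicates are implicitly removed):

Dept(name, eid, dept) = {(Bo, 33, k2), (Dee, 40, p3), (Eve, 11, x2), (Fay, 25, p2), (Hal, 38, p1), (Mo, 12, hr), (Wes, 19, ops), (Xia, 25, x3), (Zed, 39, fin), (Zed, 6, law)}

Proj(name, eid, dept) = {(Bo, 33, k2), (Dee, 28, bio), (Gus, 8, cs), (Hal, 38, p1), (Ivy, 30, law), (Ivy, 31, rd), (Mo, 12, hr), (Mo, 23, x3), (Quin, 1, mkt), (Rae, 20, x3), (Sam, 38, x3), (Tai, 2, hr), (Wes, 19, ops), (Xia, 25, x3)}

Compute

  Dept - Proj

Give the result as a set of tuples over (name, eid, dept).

{(Dee, 40, p3), (Eve, 11, x2), (Fay, 25, p2), (Zed, 39, fin), (Zed, 6, law)}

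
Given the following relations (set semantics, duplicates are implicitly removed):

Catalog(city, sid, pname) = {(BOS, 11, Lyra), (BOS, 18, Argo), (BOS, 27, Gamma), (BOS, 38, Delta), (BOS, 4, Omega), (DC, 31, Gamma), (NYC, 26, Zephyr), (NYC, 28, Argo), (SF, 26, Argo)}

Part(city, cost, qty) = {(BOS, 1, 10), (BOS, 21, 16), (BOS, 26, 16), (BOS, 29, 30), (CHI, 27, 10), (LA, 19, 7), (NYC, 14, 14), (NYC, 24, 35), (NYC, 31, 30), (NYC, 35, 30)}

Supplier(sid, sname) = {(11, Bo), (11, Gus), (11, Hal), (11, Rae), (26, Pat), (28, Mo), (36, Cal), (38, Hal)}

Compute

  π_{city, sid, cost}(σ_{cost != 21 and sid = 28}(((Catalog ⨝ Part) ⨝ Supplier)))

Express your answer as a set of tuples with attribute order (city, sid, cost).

{(NYC, 28, 14), (NYC, 28, 24), (NYC, 28, 31), (NYC, 28, 35)}

Catalog ⋈ Part (natural join on city): {(BOS, 11, Lyra, 1, 10), (BOS, 11, Lyra, 21, 16), (BOS, 11, Lyra, 26, 16), (BOS, 11, Lyra, 29, 30), (BOS, 18, Argo, 1, 10), (BOS, 18, Argo, 21, 16), (BOS, 18, Argo, 26, 16), (BOS, 18, Argo, 29, 30), (BOS, 27, Gamma, 1, 10), (BOS, 27, Gamma, 21, 16), (BOS, 27, Gamma, 26, 16), (BOS, 27, Gamma, 29, 30), (BOS, 38, Delta, 1, 10), (BOS, 38, Delta, 21, 16), (BOS, 38, Delta, 26, 16), (BOS, 38, Delta, 29, 30), (BOS, 4, Omega, 1, 10), (BOS, 4, Omega, 21, 16), (BOS, 4, Omega, 26, 16), (BOS, 4, Omega, 29, 30), (NYC, 26, Zephyr, 14, 14), (NYC, 26, Zephyr, 24, 35), (NYC, 26, Zephyr, 31, 30), (NYC, 26, Zephyr, 35, 30), (NYC, 28, Argo, 14, 14), (NYC, 28, Argo, 24, 35), (NYC, 28, Argo, 31, 30), (NYC, 28, Argo, 35, 30)}
(Catalog ⨝ Part) ⋈ Supplier (natural join on sid): {(BOS, 11, Lyra, 1, 10, Bo), (BOS, 11, Lyra, 1, 10, Gus), (BOS, 11, Lyra, 1, 10, Hal), (BOS, 11, Lyra, 1, 10, Rae), (BOS, 11, Lyra, 21, 16, Bo), (BOS, 11, Lyra, 21, 16, Gus), (BOS, 11, Lyra, 21, 16, Hal), (BOS, 11, Lyra, 21, 16, Rae), (BOS, 11, Lyra, 26, 16, Bo), (BOS, 11, Lyra, 26, 16, Gus), (BOS, 11, Lyra, 26, 16, Hal), (BOS, 11, Lyra, 26, 16, Rae), (BOS, 11, Lyra, 29, 30, Bo), (BOS, 11, Lyra, 29, 30, Gus), (BOS, 11, Lyra, 29, 30, Hal), (BOS, 11, Lyra, 29, 30, Rae), (BOS, 38, Delta, 1, 10, Hal), (BOS, 38, Delta, 21, 16, Hal), (BOS, 38, Delta, 26, 16, Hal), (BOS, 38, Delta, 29, 30, Hal), (NYC, 26, Zephyr, 14, 14, Pat), (NYC, 26, Zephyr, 24, 35, Pat), (NYC, 26, Zephyr, 31, 30, Pat), (NYC, 26, Zephyr, 35, 30, Pat), (NYC, 28, Argo, 14, 14, Mo), (NYC, 28, Argo, 24, 35, Mo), (NYC, 28, Argo, 31, 30, Mo), (NYC, 28, Argo, 35, 30, Mo)}
Selection cost != 21 and sid = 28: {(NYC, 28, Argo, 14, 14, Mo), (NYC, 28, Argo, 24, 35, Mo), (NYC, 28, Argo, 31, 30, Mo), (NYC, 28, Argo, 35, 30, Mo)}
π_{city, sid, cost} gives {(NYC, 28, 14), (NYC, 28, 24), (NYC, 28, 31), (NYC, 28, 35)}.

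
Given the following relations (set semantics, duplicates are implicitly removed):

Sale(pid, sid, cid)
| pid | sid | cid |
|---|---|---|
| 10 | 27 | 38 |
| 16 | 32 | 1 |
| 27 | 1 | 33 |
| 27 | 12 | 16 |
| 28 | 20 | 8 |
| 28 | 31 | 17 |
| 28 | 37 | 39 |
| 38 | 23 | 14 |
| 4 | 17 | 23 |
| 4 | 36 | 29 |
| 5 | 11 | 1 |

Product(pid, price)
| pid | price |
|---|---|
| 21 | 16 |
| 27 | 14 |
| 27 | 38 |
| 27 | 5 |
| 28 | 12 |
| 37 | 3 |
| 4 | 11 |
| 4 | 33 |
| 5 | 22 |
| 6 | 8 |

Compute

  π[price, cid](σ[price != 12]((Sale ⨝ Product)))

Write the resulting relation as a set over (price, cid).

{(11, 23), (11, 29), (14, 16), (14, 33), (22, 1), (33, 23), (33, 29), (38, 16), (38, 33), (5, 16), (5, 33)}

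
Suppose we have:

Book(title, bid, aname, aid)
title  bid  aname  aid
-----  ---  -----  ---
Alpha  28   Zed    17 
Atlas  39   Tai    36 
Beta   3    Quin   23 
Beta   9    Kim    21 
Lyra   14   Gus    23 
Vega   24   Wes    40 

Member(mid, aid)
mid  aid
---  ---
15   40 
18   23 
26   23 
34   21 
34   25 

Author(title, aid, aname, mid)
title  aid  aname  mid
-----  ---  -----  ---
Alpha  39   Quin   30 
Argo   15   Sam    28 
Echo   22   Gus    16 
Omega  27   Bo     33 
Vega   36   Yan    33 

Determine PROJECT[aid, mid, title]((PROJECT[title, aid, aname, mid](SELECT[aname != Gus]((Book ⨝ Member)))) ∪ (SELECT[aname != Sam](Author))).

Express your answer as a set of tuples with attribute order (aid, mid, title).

Book ⋈ Member (natural join on aid): {(Beta, 3, Quin, 23, 18), (Beta, 3, Quin, 23, 26), (Beta, 9, Kim, 21, 34), (Lyra, 14, Gus, 23, 18), (Lyra, 14, Gus, 23, 26), (Vega, 24, Wes, 40, 15)}
σ[aname != Gus]: keep tuples satisfying aname != Gus → {(Beta, 3, Quin, 23, 18), (Beta, 3, Quin, 23, 26), (Beta, 9, Kim, 21, 34), (Vega, 24, Wes, 40, 15)}
Keep only column(s) title, aid, aname, mid: {(Beta, 21, Kim, 34), (Beta, 23, Quin, 18), (Beta, 23, Quin, 26), (Vega, 40, Wes, 15)}
σ[aname != Sam]: keep tuples satisfying aname != Sam → {(Alpha, 39, Quin, 30), (Echo, 22, Gus, 16), (Omega, 27, Bo, 33), (Vega, 36, Yan, 33)}
Set union of the two operands is {(Alpha, 39, Quin, 30), (Beta, 21, Kim, 34), (Beta, 23, Quin, 18), (Beta, 23, Quin, 26), (Echo, 22, Gus, 16), (Omega, 27, Bo, 33), (Vega, 36, Yan, 33), (Vega, 40, Wes, 15)}.
Keep only column(s) aid, mid, title: {(21, 34, Beta), (22, 16, Echo), (23, 18, Beta), (23, 26, Beta), (27, 33, Omega), (36, 33, Vega), (39, 30, Alpha), (40, 15, Vega)}

{(21, 34, Beta), (22, 16, Echo), (23, 18, Beta), (23, 26, Beta), (27, 33, Omega), (36, 33, Vega), (39, 30, Alpha), (40, 15, Vega)}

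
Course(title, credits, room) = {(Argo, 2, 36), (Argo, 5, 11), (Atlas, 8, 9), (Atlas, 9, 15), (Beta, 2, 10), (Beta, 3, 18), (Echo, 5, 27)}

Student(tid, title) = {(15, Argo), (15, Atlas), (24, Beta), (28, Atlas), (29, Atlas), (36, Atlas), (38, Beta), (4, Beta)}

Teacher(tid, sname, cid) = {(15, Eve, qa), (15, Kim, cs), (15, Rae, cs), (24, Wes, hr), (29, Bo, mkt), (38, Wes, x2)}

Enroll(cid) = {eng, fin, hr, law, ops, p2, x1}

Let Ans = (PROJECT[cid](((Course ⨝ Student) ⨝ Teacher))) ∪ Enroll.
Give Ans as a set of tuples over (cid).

Course ⋈ Student (natural join on title): {(Argo, 2, 36, 15), (Argo, 5, 11, 15), (Atlas, 8, 9, 15), (Atlas, 8, 9, 28), (Atlas, 8, 9, 29), (Atlas, 8, 9, 36), (Atlas, 9, 15, 15), (Atlas, 9, 15, 28), (Atlas, 9, 15, 29), (Atlas, 9, 15, 36), (Beta, 2, 10, 24), (Beta, 2, 10, 38), (Beta, 2, 10, 4), (Beta, 3, 18, 24), (Beta, 3, 18, 38), (Beta, 3, 18, 4)}
(Course ⨝ Student) ⋈ Teacher (natural join on tid): {(Argo, 2, 36, 15, Eve, qa), (Argo, 2, 36, 15, Kim, cs), (Argo, 2, 36, 15, Rae, cs), (Argo, 5, 11, 15, Eve, qa), (Argo, 5, 11, 15, Kim, cs), (Argo, 5, 11, 15, Rae, cs), (Atlas, 8, 9, 15, Eve, qa), (Atlas, 8, 9, 15, Kim, cs), (Atlas, 8, 9, 15, Rae, cs), (Atlas, 8, 9, 29, Bo, mkt), (Atlas, 9, 15, 15, Eve, qa), (Atlas, 9, 15, 15, Kim, cs), (Atlas, 9, 15, 15, Rae, cs), (Atlas, 9, 15, 29, Bo, mkt), (Beta, 2, 10, 24, Wes, hr), (Beta, 2, 10, 38, Wes, x2), (Beta, 3, 18, 24, Wes, hr), (Beta, 3, 18, 38, Wes, x2)}
π_{cid} gives {cs, hr, mkt, qa, x2} (13 duplicate(s) eliminated).
Taking the union: {cs, eng, fin, hr, law, mkt, ops, p2, qa, x1, x2}

{cs, eng, fin, hr, law, mkt, ops, p2, qa, x1, x2}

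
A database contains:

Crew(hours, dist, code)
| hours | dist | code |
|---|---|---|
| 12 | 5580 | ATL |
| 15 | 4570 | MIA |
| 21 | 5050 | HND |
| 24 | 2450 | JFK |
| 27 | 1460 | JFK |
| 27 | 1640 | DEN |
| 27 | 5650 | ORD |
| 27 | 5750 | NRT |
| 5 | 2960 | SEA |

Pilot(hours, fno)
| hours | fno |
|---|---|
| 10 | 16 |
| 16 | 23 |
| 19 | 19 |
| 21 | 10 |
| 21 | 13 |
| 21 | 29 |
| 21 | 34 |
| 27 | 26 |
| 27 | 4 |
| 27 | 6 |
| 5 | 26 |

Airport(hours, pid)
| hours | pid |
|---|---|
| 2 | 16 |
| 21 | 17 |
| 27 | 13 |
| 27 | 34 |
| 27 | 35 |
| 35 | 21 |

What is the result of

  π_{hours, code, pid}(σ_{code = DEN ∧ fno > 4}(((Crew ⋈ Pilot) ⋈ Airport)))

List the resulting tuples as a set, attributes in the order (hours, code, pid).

Crew ⋈ Pilot (natural join on hours): {(21, 5050, HND, 10), (21, 5050, HND, 13), (21, 5050, HND, 29), (21, 5050, HND, 34), (27, 1460, JFK, 26), (27, 1460, JFK, 4), (27, 1460, JFK, 6), (27, 1640, DEN, 26), (27, 1640, DEN, 4), (27, 1640, DEN, 6), (27, 5650, ORD, 26), (27, 5650, ORD, 4), (27, 5650, ORD, 6), (27, 5750, NRT, 26), (27, 5750, NRT, 4), (27, 5750, NRT, 6), (5, 2960, SEA, 26)}
(Crew ⋈ Pilot) ⋈ Airport (natural join on hours): {(21, 5050, HND, 10, 17), (21, 5050, HND, 13, 17), (21, 5050, HND, 29, 17), (21, 5050, HND, 34, 17), (27, 1460, JFK, 26, 13), (27, 1460, JFK, 26, 34), (27, 1460, JFK, 26, 35), (27, 1460, JFK, 4, 13), (27, 1460, JFK, 4, 34), (27, 1460, JFK, 4, 35), (27, 1460, JFK, 6, 13), (27, 1460, JFK, 6, 34), (27, 1460, JFK, 6, 35), (27, 1640, DEN, 26, 13), (27, 1640, DEN, 26, 34), (27, 1640, DEN, 26, 35), (27, 1640, DEN, 4, 13), (27, 1640, DEN, 4, 34), (27, 1640, DEN, 4, 35), (27, 1640, DEN, 6, 13), (27, 1640, DEN, 6, 34), (27, 1640, DEN, 6, 35), (27, 5650, ORD, 26, 13), (27, 5650, ORD, 26, 34), (27, 5650, ORD, 26, 35), (27, 5650, ORD, 4, 13), (27, 5650, ORD, 4, 34), (27, 5650, ORD, 4, 35), (27, 5650, ORD, 6, 13), (27, 5650, ORD, 6, 34), (27, 5650, ORD, 6, 35), (27, 5750, NRT, 26, 13), (27, 5750, NRT, 26, 34), (27, 5750, NRT, 26, 35), (27, 5750, NRT, 4, 13), (27, 5750, NRT, 4, 34), (27, 5750, NRT, 4, 35), (27, 5750, NRT, 6, 13), (27, 5750, NRT, 6, 34), (27, 5750, NRT, 6, 35)}
Filtering on code = DEN ∧ fno > 4 leaves {(27, 1640, DEN, 26, 13), (27, 1640, DEN, 26, 34), (27, 1640, DEN, 26, 35), (27, 1640, DEN, 6, 13), (27, 1640, DEN, 6, 34), (27, 1640, DEN, 6, 35)}.
Keep only column(s) hours, code, pid (3 duplicate(s) eliminated): {(27, DEN, 13), (27, DEN, 34), (27, DEN, 35)}

{(27, DEN, 13), (27, DEN, 34), (27, DEN, 35)}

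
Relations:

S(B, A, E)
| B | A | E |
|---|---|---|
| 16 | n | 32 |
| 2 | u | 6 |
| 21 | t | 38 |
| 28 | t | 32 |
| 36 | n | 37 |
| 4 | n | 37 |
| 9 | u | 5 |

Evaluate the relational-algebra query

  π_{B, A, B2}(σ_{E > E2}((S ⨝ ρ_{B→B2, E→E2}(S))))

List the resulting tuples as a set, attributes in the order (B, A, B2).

ρ[B→B2, E→E2]: schema becomes (B2, A, E2); tuples unchanged.
Natural join on A: {(16, n, 32, 16, 32), (16, n, 32, 36, 37), (16, n, 32, 4, 37), (2, u, 6, 2, 6), (2, u, 6, 9, 5), (21, t, 38, 21, 38), (21, t, 38, 28, 32), (28, t, 32, 21, 38), (28, t, 32, 28, 32), (36, n, 37, 16, 32), (36, n, 37, 36, 37), (36, n, 37, 4, 37), (4, n, 37, 16, 32), (4, n, 37, 36, 37), (4, n, 37, 4, 37), (9, u, 5, 2, 6), (9, u, 5, 9, 5)}
Apply σ_{E > E2}; surviving tuples: {(2, u, 6, 9, 5), (21, t, 38, 28, 32), (36, n, 37, 16, 32), (4, n, 37, 16, 32)}
π[B, A, B2]: project onto (B, A, B2) → {(2, u, 9), (21, t, 28), (36, n, 16), (4, n, 16)}

{(2, u, 9), (21, t, 28), (36, n, 16), (4, n, 16)}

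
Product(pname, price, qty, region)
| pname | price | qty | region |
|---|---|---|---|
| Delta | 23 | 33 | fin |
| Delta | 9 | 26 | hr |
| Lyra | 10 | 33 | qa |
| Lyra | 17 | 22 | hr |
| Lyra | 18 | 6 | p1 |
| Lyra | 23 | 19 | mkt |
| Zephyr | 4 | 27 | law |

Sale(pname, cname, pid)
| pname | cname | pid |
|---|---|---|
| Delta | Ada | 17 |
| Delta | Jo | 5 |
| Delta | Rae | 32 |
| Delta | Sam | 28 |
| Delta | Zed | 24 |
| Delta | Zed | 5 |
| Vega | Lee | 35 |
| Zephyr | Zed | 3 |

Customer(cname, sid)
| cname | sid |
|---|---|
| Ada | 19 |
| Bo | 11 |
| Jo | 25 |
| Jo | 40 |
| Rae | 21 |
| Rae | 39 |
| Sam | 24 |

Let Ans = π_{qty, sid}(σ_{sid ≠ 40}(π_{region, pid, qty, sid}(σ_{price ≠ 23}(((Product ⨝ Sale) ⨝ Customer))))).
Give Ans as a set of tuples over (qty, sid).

{(26, 19), (26, 21), (26, 24), (26, 25), (26, 39)}

Product ⋈ Sale (natural join on pname): {(Delta, 23, 33, fin, Ada, 17), (Delta, 23, 33, fin, Jo, 5), (Delta, 23, 33, fin, Rae, 32), (Delta, 23, 33, fin, Sam, 28), (Delta, 23, 33, fin, Zed, 24), (Delta, 23, 33, fin, Zed, 5), (Delta, 9, 26, hr, Ada, 17), (Delta, 9, 26, hr, Jo, 5), (Delta, 9, 26, hr, Rae, 32), (Delta, 9, 26, hr, Sam, 28), (Delta, 9, 26, hr, Zed, 24), (Delta, 9, 26, hr, Zed, 5), (Zephyr, 4, 27, law, Zed, 3)}
(Product ⨝ Sale) ⋈ Customer (natural join on cname): {(Delta, 23, 33, fin, Ada, 17, 19), (Delta, 23, 33, fin, Jo, 5, 25), (Delta, 23, 33, fin, Jo, 5, 40), (Delta, 23, 33, fin, Rae, 32, 21), (Delta, 23, 33, fin, Rae, 32, 39), (Delta, 23, 33, fin, Sam, 28, 24), (Delta, 9, 26, hr, Ada, 17, 19), (Delta, 9, 26, hr, Jo, 5, 25), (Delta, 9, 26, hr, Jo, 5, 40), (Delta, 9, 26, hr, Rae, 32, 21), (Delta, 9, 26, hr, Rae, 32, 39), (Delta, 9, 26, hr, Sam, 28, 24)}
Apply σ_{price ≠ 23}; surviving tuples: {(Delta, 9, 26, hr, Ada, 17, 19), (Delta, 9, 26, hr, Jo, 5, 25), (Delta, 9, 26, hr, Jo, 5, 40), (Delta, 9, 26, hr, Rae, 32, 21), (Delta, 9, 26, hr, Rae, 32, 39), (Delta, 9, 26, hr, Sam, 28, 24)}
Keep only column(s) region, pid, qty, sid: {(hr, 17, 26, 19), (hr, 28, 26, 24), (hr, 32, 26, 21), (hr, 32, 26, 39), (hr, 5, 26, 25), (hr, 5, 26, 40)}
Apply σ_{sid ≠ 40}; surviving tuples: {(hr, 17, 26, 19), (hr, 28, 26, 24), (hr, 32, 26, 21), (hr, 32, 26, 39), (hr, 5, 26, 25)}
Keep only column(s) qty, sid: {(26, 19), (26, 21), (26, 24), (26, 25), (26, 39)}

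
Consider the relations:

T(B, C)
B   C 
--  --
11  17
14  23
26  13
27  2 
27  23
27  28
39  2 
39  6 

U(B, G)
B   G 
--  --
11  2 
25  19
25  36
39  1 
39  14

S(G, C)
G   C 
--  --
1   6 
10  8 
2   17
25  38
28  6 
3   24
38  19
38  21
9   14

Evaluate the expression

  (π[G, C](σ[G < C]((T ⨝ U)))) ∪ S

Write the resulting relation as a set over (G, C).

Natural join on B: {(11, 17, 2), (39, 2, 1), (39, 2, 14), (39, 6, 1), (39, 6, 14)}
Apply σ_{G < C}; surviving tuples: {(11, 17, 2), (39, 2, 1), (39, 6, 1)}
π[G, C]: project onto (G, C) → {(1, 2), (1, 6), (2, 17)}
Taking the union: {(1, 2), (1, 6), (10, 8), (2, 17), (25, 38), (28, 6), (3, 24), (38, 19), (38, 21), (9, 14)}

{(1, 2), (1, 6), (10, 8), (2, 17), (25, 38), (28, 6), (3, 24), (38, 19), (38, 21), (9, 14)}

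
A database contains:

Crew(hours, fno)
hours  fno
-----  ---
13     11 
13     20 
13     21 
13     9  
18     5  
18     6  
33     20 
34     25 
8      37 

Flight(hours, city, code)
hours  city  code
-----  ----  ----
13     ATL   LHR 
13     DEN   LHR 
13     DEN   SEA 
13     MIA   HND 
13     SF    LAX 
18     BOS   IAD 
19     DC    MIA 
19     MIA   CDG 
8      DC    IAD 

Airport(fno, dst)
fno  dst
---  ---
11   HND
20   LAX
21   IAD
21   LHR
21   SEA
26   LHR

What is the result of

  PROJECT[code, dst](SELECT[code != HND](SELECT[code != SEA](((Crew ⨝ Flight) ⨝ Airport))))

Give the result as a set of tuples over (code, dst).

{(LAX, HND), (LAX, IAD), (LAX, LAX), (LAX, LHR), (LAX, SEA), (LHR, HND), (LHR, IAD), (LHR, LAX), (LHR, LHR), (LHR, SEA)}

Natural join on hours: {(13, 11, ATL, LHR), (13, 11, DEN, LHR), (13, 11, DEN, SEA), (13, 11, MIA, HND), (13, 11, SF, LAX), (13, 20, ATL, LHR), (13, 20, DEN, LHR), (13, 20, DEN, SEA), (13, 20, MIA, HND), (13, 20, SF, LAX), (13, 21, ATL, LHR), (13, 21, DEN, LHR), (13, 21, DEN, SEA), (13, 21, MIA, HND), (13, 21, SF, LAX), (13, 9, ATL, LHR), (13, 9, DEN, LHR), (13, 9, DEN, SEA), (13, 9, MIA, HND), (13, 9, SF, LAX), (18, 5, BOS, IAD), (18, 6, BOS, IAD), (8, 37, DC, IAD)}
Natural join on fno: {(13, 11, ATL, LHR, HND), (13, 11, DEN, LHR, HND), (13, 11, DEN, SEA, HND), (13, 11, MIA, HND, HND), (13, 11, SF, LAX, HND), (13, 20, ATL, LHR, LAX), (13, 20, DEN, LHR, LAX), (13, 20, DEN, SEA, LAX), (13, 20, MIA, HND, LAX), (13, 20, SF, LAX, LAX), (13, 21, ATL, LHR, IAD), (13, 21, ATL, LHR, LHR), (13, 21, ATL, LHR, SEA), (13, 21, DEN, LHR, IAD), (13, 21, DEN, LHR, LHR), (13, 21, DEN, LHR, SEA), (13, 21, DEN, SEA, IAD), (13, 21, DEN, SEA, LHR), (13, 21, DEN, SEA, SEA), (13, 21, MIA, HND, IAD), (13, 21, MIA, HND, LHR), (13, 21, MIA, HND, SEA), (13, 21, SF, LAX, IAD), (13, 21, SF, LAX, LHR), (13, 21, SF, LAX, SEA)}
Filtering on code != SEA leaves {(13, 11, ATL, LHR, HND), (13, 11, DEN, LHR, HND), (13, 11, MIA, HND, HND), (13, 11, SF, LAX, HND), (13, 20, ATL, LHR, LAX), (13, 20, DEN, LHR, LAX), (13, 20, MIA, HND, LAX), (13, 20, SF, LAX, LAX), (13, 21, ATL, LHR, IAD), (13, 21, ATL, LHR, LHR), (13, 21, ATL, LHR, SEA), (13, 21, DEN, LHR, IAD), (13, 21, DEN, LHR, LHR), (13, 21, DEN, LHR, SEA), (13, 21, MIA, HND, IAD), (13, 21, MIA, HND, LHR), (13, 21, MIA, HND, SEA), (13, 21, SF, LAX, IAD), (13, 21, SF, LAX, LHR), (13, 21, SF, LAX, SEA)}.
Filtering on code != HND leaves {(13, 11, ATL, LHR, HND), (13, 11, DEN, LHR, HND), (13, 11, SF, LAX, HND), (13, 20, ATL, LHR, LAX), (13, 20, DEN, LHR, LAX), (13, 20, SF, LAX, LAX), (13, 21, ATL, LHR, IAD), (13, 21, ATL, LHR, LHR), (13, 21, ATL, LHR, SEA), (13, 21, DEN, LHR, IAD), (13, 21, DEN, LHR, LHR), (13, 21, DEN, LHR, SEA), (13, 21, SF, LAX, IAD), (13, 21, SF, LAX, LHR), (13, 21, SF, LAX, SEA)}.
π[code, dst]: project onto (code, dst) (5 duplicate(s) eliminated) → {(LAX, HND), (LAX, IAD), (LAX, LAX), (LAX, LHR), (LAX, SEA), (LHR, HND), (LHR, IAD), (LHR, LAX), (LHR, LHR), (LHR, SEA)}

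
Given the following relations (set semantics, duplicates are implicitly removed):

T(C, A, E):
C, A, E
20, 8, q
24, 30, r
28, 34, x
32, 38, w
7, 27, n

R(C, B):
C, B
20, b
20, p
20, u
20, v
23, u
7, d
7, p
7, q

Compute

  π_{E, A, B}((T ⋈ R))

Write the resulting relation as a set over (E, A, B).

{(n, 27, d), (n, 27, p), (n, 27, q), (q, 8, b), (q, 8, p), (q, 8, u), (q, 8, v)}

T ⋈ R (natural join on C): {(20, 8, q, b), (20, 8, q, p), (20, 8, q, u), (20, 8, q, v), (7, 27, n, d), (7, 27, n, p), (7, 27, n, q)}
π[E, A, B]: project onto (E, A, B) → {(n, 27, d), (n, 27, p), (n, 27, q), (q, 8, b), (q, 8, p), (q, 8, u), (q, 8, v)}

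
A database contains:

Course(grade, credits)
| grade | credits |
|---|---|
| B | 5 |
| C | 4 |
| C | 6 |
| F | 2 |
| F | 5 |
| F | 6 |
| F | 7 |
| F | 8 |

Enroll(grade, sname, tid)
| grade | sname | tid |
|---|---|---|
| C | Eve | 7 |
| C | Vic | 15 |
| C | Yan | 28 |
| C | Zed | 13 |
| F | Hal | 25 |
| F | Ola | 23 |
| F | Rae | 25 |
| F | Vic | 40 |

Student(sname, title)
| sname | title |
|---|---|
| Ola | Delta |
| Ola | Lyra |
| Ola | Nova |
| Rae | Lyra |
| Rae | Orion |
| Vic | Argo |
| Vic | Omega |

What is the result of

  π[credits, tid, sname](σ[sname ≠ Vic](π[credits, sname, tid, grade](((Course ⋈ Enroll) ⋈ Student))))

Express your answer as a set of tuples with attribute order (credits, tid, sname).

Course ⋈ Enroll (natural join on grade): {(C, 4, Eve, 7), (C, 4, Vic, 15), (C, 4, Yan, 28), (C, 4, Zed, 13), (C, 6, Eve, 7), (C, 6, Vic, 15), (C, 6, Yan, 28), (C, 6, Zed, 13), (F, 2, Hal, 25), (F, 2, Ola, 23), (F, 2, Rae, 25), (F, 2, Vic, 40), (F, 5, Hal, 25), (F, 5, Ola, 23), (F, 5, Rae, 25), (F, 5, Vic, 40), (F, 6, Hal, 25), (F, 6, Ola, 23), (F, 6, Rae, 25), (F, 6, Vic, 40), (F, 7, Hal, 25), (F, 7, Ola, 23), (F, 7, Rae, 25), (F, 7, Vic, 40), (F, 8, Hal, 25), (F, 8, Ola, 23), (F, 8, Rae, 25), (F, 8, Vic, 40)}
(Course ⋈ Enroll) ⋈ Student (natural join on sname): {(C, 4, Vic, 15, Argo), (C, 4, Vic, 15, Omega), (C, 6, Vic, 15, Argo), (C, 6, Vic, 15, Omega), (F, 2, Ola, 23, Delta), (F, 2, Ola, 23, Lyra), (F, 2, Ola, 23, Nova), (F, 2, Rae, 25, Lyra), (F, 2, Rae, 25, Orion), (F, 2, Vic, 40, Argo), (F, 2, Vic, 40, Omega), (F, 5, Ola, 23, Delta), (F, 5, Ola, 23, Lyra), (F, 5, Ola, 23, Nova), (F, 5, Rae, 25, Lyra), (F, 5, Rae, 25, Orion), (F, 5, Vic, 40, Argo), (F, 5, Vic, 40, Omega), (F, 6, Ola, 23, Delta), (F, 6, Ola, 23, Lyra), (F, 6, Ola, 23, Nova), (F, 6, Rae, 25, Lyra), (F, 6, Rae, 25, Orion), (F, 6, Vic, 40, Argo), (F, 6, Vic, 40, Omega), (F, 7, Ola, 23, Delta), (F, 7, Ola, 23, Lyra), (F, 7, Ola, 23, Nova), (F, 7, Rae, 25, Lyra), (F, 7, Rae, 25, Orion), (F, 7, Vic, 40, Argo), (F, 7, Vic, 40, Omega), (F, 8, Ola, 23, Delta), (F, 8, Ola, 23, Lyra), (F, 8, Ola, 23, Nova), (F, 8, Rae, 25, Lyra), (F, 8, Rae, 25, Orion), (F, 8, Vic, 40, Argo), (F, 8, Vic, 40, Omega)}
Projecting to credits, sname, tid, grade (22 duplicate(s) eliminated): {(2, Ola, 23, F), (2, Rae, 25, F), (2, Vic, 40, F), (4, Vic, 15, C), (5, Ola, 23, F), (5, Rae, 25, F), (5, Vic, 40, F), (6, Ola, 23, F), (6, Rae, 25, F), (6, Vic, 15, C), (6, Vic, 40, F), (7, Ola, 23, F), (7, Rae, 25, F), (7, Vic, 40, F), (8, Ola, 23, F), (8, Rae, 25, F), (8, Vic, 40, F)}
σ[sname ≠ Vic]: keep tuples satisfying sname ≠ Vic → {(2, Ola, 23, F), (2, Rae, 25, F), (5, Ola, 23, F), (5, Rae, 25, F), (6, Ola, 23, F), (6, Rae, 25, F), (7, Ola, 23, F), (7, Rae, 25, F), (8, Ola, 23, F), (8, Rae, 25, F)}
Projecting to credits, tid, sname: {(2, 23, Ola), (2, 25, Rae), (5, 23, Ola), (5, 25, Rae), (6, 23, Ola), (6, 25, Rae), (7, 23, Ola), (7, 25, Rae), (8, 23, Ola), (8, 25, Rae)}

{(2, 23, Ola), (2, 25, Rae), (5, 23, Ola), (5, 25, Rae), (6, 23, Ola), (6, 25, Rae), (7, 23, Ola), (7, 25, Rae), (8, 23, Ola), (8, 25, Rae)}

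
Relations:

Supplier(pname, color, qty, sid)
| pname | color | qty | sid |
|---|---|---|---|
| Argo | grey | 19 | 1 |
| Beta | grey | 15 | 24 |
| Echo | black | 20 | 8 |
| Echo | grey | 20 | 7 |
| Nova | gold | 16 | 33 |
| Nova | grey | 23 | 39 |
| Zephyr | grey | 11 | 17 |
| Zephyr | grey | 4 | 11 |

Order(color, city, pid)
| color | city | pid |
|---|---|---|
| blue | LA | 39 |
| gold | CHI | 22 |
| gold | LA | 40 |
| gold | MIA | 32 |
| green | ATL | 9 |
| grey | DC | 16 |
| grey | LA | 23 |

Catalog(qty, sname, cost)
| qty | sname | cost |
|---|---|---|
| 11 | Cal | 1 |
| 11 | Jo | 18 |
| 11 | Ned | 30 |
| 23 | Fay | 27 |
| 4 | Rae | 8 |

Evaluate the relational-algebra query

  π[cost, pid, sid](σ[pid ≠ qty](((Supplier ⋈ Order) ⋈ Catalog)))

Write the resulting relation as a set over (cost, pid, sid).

Joining Supplier and Order on color yields {(Argo, grey, 19, 1, DC, 16), (Argo, grey, 19, 1, LA, 23), (Beta, grey, 15, 24, DC, 16), (Beta, grey, 15, 24, LA, 23), (Echo, grey, 20, 7, DC, 16), (Echo, grey, 20, 7, LA, 23), (Nova, gold, 16, 33, CHI, 22), (Nova, gold, 16, 33, LA, 40), (Nova, gold, 16, 33, MIA, 32), (Nova, grey, 23, 39, DC, 16), (Nova, grey, 23, 39, LA, 23), (Zephyr, grey, 11, 17, DC, 16), (Zephyr, grey, 11, 17, LA, 23), (Zephyr, grey, 4, 11, DC, 16), (Zephyr, grey, 4, 11, LA, 23)}.
Joining (Supplier ⋈ Order) and Catalog on qty yields {(Nova, grey, 23, 39, DC, 16, Fay, 27), (Nova, grey, 23, 39, LA, 23, Fay, 27), (Zephyr, grey, 11, 17, DC, 16, Cal, 1), (Zephyr, grey, 11, 17, DC, 16, Jo, 18), (Zephyr, grey, 11, 17, DC, 16, Ned, 30), (Zephyr, grey, 11, 17, LA, 23, Cal, 1), (Zephyr, grey, 11, 17, LA, 23, Jo, 18), (Zephyr, grey, 11, 17, LA, 23, Ned, 30), (Zephyr, grey, 4, 11, DC, 16, Rae, 8), (Zephyr, grey, 4, 11, LA, 23, Rae, 8)}.
Selection pid ≠ qty: {(Nova, grey, 23, 39, DC, 16, Fay, 27), (Zephyr, grey, 11, 17, DC, 16, Cal, 1), (Zephyr, grey, 11, 17, DC, 16, Jo, 18), (Zephyr, grey, 11, 17, DC, 16, Ned, 30), (Zephyr, grey, 11, 17, LA, 23, Cal, 1), (Zephyr, grey, 11, 17, LA, 23, Jo, 18), (Zephyr, grey, 11, 17, LA, 23, Ned, 30), (Zephyr, grey, 4, 11, DC, 16, Rae, 8), (Zephyr, grey, 4, 11, LA, 23, Rae, 8)}
π[cost, pid, sid]: project onto (cost, pid, sid) → {(1, 16, 17), (1, 23, 17), (18, 16, 17), (18, 23, 17), (27, 16, 39), (30, 16, 17), (30, 23, 17), (8, 16, 11), (8, 23, 11)}

{(1, 16, 17), (1, 23, 17), (18, 16, 17), (18, 23, 17), (27, 16, 39), (30, 16, 17), (30, 23, 17), (8, 16, 11), (8, 23, 11)}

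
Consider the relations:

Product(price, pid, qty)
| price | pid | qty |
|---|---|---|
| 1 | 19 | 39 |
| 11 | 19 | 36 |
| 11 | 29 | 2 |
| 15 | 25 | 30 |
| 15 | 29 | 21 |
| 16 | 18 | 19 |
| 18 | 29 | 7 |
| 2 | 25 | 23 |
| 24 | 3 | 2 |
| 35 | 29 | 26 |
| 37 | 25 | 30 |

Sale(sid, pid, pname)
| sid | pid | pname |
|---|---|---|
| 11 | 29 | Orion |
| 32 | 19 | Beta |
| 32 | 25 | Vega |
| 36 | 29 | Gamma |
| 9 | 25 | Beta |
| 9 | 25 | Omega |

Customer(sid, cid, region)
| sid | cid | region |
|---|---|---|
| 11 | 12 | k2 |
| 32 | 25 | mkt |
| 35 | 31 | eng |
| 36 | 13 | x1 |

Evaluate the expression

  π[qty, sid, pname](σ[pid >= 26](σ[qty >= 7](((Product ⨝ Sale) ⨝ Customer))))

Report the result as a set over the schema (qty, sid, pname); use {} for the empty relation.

Natural join on pid: {(1, 19, 39, 32, Beta), (11, 19, 36, 32, Beta), (11, 29, 2, 11, Orion), (11, 29, 2, 36, Gamma), (15, 25, 30, 32, Vega), (15, 25, 30, 9, Beta), (15, 25, 30, 9, Omega), (15, 29, 21, 11, Orion), (15, 29, 21, 36, Gamma), (18, 29, 7, 11, Orion), (18, 29, 7, 36, Gamma), (2, 25, 23, 32, Vega), (2, 25, 23, 9, Beta), (2, 25, 23, 9, Omega), (35, 29, 26, 11, Orion), (35, 29, 26, 36, Gamma), (37, 25, 30, 32, Vega), (37, 25, 30, 9, Beta), (37, 25, 30, 9, Omega)}
Natural join on sid: {(1, 19, 39, 32, Beta, 25, mkt), (11, 19, 36, 32, Beta, 25, mkt), (11, 29, 2, 11, Orion, 12, k2), (11, 29, 2, 36, Gamma, 13, x1), (15, 25, 30, 32, Vega, 25, mkt), (15, 29, 21, 11, Orion, 12, k2), (15, 29, 21, 36, Gamma, 13, x1), (18, 29, 7, 11, Orion, 12, k2), (18, 29, 7, 36, Gamma, 13, x1), (2, 25, 23, 32, Vega, 25, mkt), (35, 29, 26, 11, Orion, 12, k2), (35, 29, 26, 36, Gamma, 13, x1), (37, 25, 30, 32, Vega, 25, mkt)}
Filtering on qty >= 7 leaves {(1, 19, 39, 32, Beta, 25, mkt), (11, 19, 36, 32, Beta, 25, mkt), (15, 25, 30, 32, Vega, 25, mkt), (15, 29, 21, 11, Orion, 12, k2), (15, 29, 21, 36, Gamma, 13, x1), (18, 29, 7, 11, Orion, 12, k2), (18, 29, 7, 36, Gamma, 13, x1), (2, 25, 23, 32, Vega, 25, mkt), (35, 29, 26, 11, Orion, 12, k2), (35, 29, 26, 36, Gamma, 13, x1), (37, 25, 30, 32, Vega, 25, mkt)}.
Filtering on pid >= 26 leaves {(15, 29, 21, 11, Orion, 12, k2), (15, 29, 21, 36, Gamma, 13, x1), (18, 29, 7, 11, Orion, 12, k2), (18, 29, 7, 36, Gamma, 13, x1), (35, 29, 26, 11, Orion, 12, k2), (35, 29, 26, 36, Gamma, 13, x1)}.
Projecting to qty, sid, pname: {(21, 11, Orion), (21, 36, Gamma), (26, 11, Orion), (26, 36, Gamma), (7, 11, Orion), (7, 36, Gamma)}

{(21, 11, Orion), (21, 36, Gamma), (26, 11, Orion), (26, 36, Gamma), (7, 11, Orion), (7, 36, Gamma)}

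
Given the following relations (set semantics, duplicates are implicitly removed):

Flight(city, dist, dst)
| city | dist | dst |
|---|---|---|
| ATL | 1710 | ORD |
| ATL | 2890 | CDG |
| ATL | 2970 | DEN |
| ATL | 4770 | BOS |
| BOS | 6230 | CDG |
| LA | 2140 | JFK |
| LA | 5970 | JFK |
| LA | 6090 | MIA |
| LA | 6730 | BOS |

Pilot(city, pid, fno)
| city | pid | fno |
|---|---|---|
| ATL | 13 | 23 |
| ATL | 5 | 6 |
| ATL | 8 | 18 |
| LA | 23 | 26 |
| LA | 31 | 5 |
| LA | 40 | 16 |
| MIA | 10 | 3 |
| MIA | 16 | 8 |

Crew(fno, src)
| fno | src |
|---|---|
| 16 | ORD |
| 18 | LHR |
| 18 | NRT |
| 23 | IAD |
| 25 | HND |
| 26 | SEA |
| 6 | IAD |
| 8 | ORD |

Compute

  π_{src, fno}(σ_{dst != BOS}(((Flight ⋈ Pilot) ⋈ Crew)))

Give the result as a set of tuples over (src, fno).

{(IAD, 23), (IAD, 6), (LHR, 18), (NRT, 18), (ORD, 16), (SEA, 26)}

Natural join on city: {(ATL, 1710, ORD, 13, 23), (ATL, 1710, ORD, 5, 6), (ATL, 1710, ORD, 8, 18), (ATL, 2890, CDG, 13, 23), (ATL, 2890, CDG, 5, 6), (ATL, 2890, CDG, 8, 18), (ATL, 2970, DEN, 13, 23), (ATL, 2970, DEN, 5, 6), (ATL, 2970, DEN, 8, 18), (ATL, 4770, BOS, 13, 23), (ATL, 4770, BOS, 5, 6), (ATL, 4770, BOS, 8, 18), (LA, 2140, JFK, 23, 26), (LA, 2140, JFK, 31, 5), (LA, 2140, JFK, 40, 16), (LA, 5970, JFK, 23, 26), (LA, 5970, JFK, 31, 5), (LA, 5970, JFK, 40, 16), (LA, 6090, MIA, 23, 26), (LA, 6090, MIA, 31, 5), (LA, 6090, MIA, 40, 16), (LA, 6730, BOS, 23, 26), (LA, 6730, BOS, 31, 5), (LA, 6730, BOS, 40, 16)}
Natural join on fno: {(ATL, 1710, ORD, 13, 23, IAD), (ATL, 1710, ORD, 5, 6, IAD), (ATL, 1710, ORD, 8, 18, LHR), (ATL, 1710, ORD, 8, 18, NRT), (ATL, 2890, CDG, 13, 23, IAD), (ATL, 2890, CDG, 5, 6, IAD), (ATL, 2890, CDG, 8, 18, LHR), (ATL, 2890, CDG, 8, 18, NRT), (ATL, 2970, DEN, 13, 23, IAD), (ATL, 2970, DEN, 5, 6, IAD), (ATL, 2970, DEN, 8, 18, LHR), (ATL, 2970, DEN, 8, 18, NRT), (ATL, 4770, BOS, 13, 23, IAD), (ATL, 4770, BOS, 5, 6, IAD), (ATL, 4770, BOS, 8, 18, LHR), (ATL, 4770, BOS, 8, 18, NRT), (LA, 2140, JFK, 23, 26, SEA), (LA, 2140, JFK, 40, 16, ORD), (LA, 5970, JFK, 23, 26, SEA), (LA, 5970, JFK, 40, 16, ORD), (LA, 6090, MIA, 23, 26, SEA), (LA, 6090, MIA, 40, 16, ORD), (LA, 6730, BOS, 23, 26, SEA), (LA, 6730, BOS, 40, 16, ORD)}
Selection dst != BOS: {(ATL, 1710, ORD, 13, 23, IAD), (ATL, 1710, ORD, 5, 6, IAD), (ATL, 1710, ORD, 8, 18, LHR), (ATL, 1710, ORD, 8, 18, NRT), (ATL, 2890, CDG, 13, 23, IAD), (ATL, 2890, CDG, 5, 6, IAD), (ATL, 2890, CDG, 8, 18, LHR), (ATL, 2890, CDG, 8, 18, NRT), (ATL, 2970, DEN, 13, 23, IAD), (ATL, 2970, DEN, 5, 6, IAD), (ATL, 2970, DEN, 8, 18, LHR), (ATL, 2970, DEN, 8, 18, NRT), (LA, 2140, JFK, 23, 26, SEA), (LA, 2140, JFK, 40, 16, ORD), (LA, 5970, JFK, 23, 26, SEA), (LA, 5970, JFK, 40, 16, ORD), (LA, 6090, MIA, 23, 26, SEA), (LA, 6090, MIA, 40, 16, ORD)}
π[src, fno]: project onto (src, fno) (12 duplicate(s) eliminated) → {(IAD, 23), (IAD, 6), (LHR, 18), (NRT, 18), (ORD, 16), (SEA, 26)}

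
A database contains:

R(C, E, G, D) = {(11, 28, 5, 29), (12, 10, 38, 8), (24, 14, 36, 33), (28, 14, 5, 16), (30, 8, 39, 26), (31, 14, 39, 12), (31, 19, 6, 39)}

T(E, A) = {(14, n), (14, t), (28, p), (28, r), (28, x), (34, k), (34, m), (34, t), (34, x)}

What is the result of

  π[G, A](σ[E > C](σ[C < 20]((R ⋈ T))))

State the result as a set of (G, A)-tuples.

{(5, p), (5, r), (5, x)}

Joining R and T on E yields {(11, 28, 5, 29, p), (11, 28, 5, 29, r), (11, 28, 5, 29, x), (24, 14, 36, 33, n), (24, 14, 36, 33, t), (28, 14, 5, 16, n), (28, 14, 5, 16, t), (31, 14, 39, 12, n), (31, 14, 39, 12, t)}.
Filtering on C < 20 leaves {(11, 28, 5, 29, p), (11, 28, 5, 29, r), (11, 28, 5, 29, x)}.
Filtering on E > C leaves {(11, 28, 5, 29, p), (11, 28, 5, 29, r), (11, 28, 5, 29, x)}.
π[G, A]: project onto (G, A) → {(5, p), (5, r), (5, x)}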